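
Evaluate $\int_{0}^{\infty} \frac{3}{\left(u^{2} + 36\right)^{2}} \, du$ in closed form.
$\frac{\pi}{288}$

Begin with the known result
$$J(a) = \int_{0}^{\infty} \frac{3}{a^{2} + u^{2}} \, du = \frac{3 \pi}{2 a}.$$

Differentiating under the integral sign with respect to $a$,
$$\frac{dJ}{da} = \int_{0}^{\infty} - \frac{6 a}{\left(a^{2} + u^{2}\right)^{2}} \, du = - \frac{3 \pi}{2 a^{2}},$$
so $\int_{0}^{\infty} \frac{3}{\left(a^{2} + u^{2}\right)^{2}} \, du = \frac{3 \pi}{4 a^{3}}$.

Setting $a = 6$:
$$I = \frac{\pi}{288}.$$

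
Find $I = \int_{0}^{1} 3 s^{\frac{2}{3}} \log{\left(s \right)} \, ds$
$- \frac{27}{25}$

Consider the simpler parametrised integral
$$J(a) = \int_{0}^{1} 3 s^{a} \, ds = \frac{3}{a + 1}.$$

Differentiating under the integral sign brings down a factor of $\ln s$:
$$\frac{dJ}{da} = \int_{0}^{1} 3 s^{a} \log{\left(s \right)} \, ds = - \frac{3}{\left(a + 1\right)^{2}}.$$

The integral on the left is $I$, so $I = - \frac{3}{\left(a + 1\right)^{2}}$.

Setting $a = \frac{2}{3}$:
$$I = - \frac{27}{25}.$$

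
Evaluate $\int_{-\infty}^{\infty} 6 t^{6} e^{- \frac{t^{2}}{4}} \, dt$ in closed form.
$1440 \sqrt{\pi}$

Start from the elementary integral
$$J(a) = \int_{-\infty}^{\infty} 6 e^{- a t^{2}} \, dt = \frac{6 \sqrt{\pi}}{\sqrt{a}}.$$

Differentiating under the integral sign brings down a factor of $(-t^2)$:
$$\frac{dJ}{da} = \int_{-\infty}^{\infty} - 6 t^{2} e^{- a t^{2}} \, dt = - \frac{3 \sqrt{\pi}}{a^{\frac{3}{2}}}.$$

Repeating $3$ times in total — each differentiation brings down another $(-t^2)$ — gives
$$\frac{d^{3}J}{da^{3}} = \int_{-\infty}^{\infty} - 6 t^{6} e^{- a t^{2}} \, dt = - \frac{45 \sqrt{\pi}}{4 a^{\frac{7}{2}}},$$
and the integrand here is $(-1)^{3}$ times the target integrand, so $I = (-1)^{3}\,\frac{d^{3}J}{da^{3}} = \frac{45 \sqrt{\pi}}{4 a^{\frac{7}{2}}}$.

Setting $a = \frac{1}{4}$:
$$I = 1440 \sqrt{\pi}.$$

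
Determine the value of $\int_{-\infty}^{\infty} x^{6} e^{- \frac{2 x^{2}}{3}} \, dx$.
$\frac{405 \sqrt{6} \sqrt{\pi}}{128}$

Consider the simpler parametrised integral
$$J(a) = \int_{-\infty}^{\infty} e^{- a x^{2}} \, dx = \frac{\sqrt{\pi}}{\sqrt{a}}.$$

Differentiating under the integral sign brings down a factor of $(-x^2)$:
$$\frac{dJ}{da} = \int_{-\infty}^{\infty} - x^{2} e^{- a x^{2}} \, dx = - \frac{\sqrt{\pi}}{2 a^{\frac{3}{2}}}.$$

Repeating $3$ times in total — each differentiation brings down another $(-x^2)$ — gives
$$\frac{d^{3}J}{da^{3}} = \int_{-\infty}^{\infty} - x^{6} e^{- a x^{2}} \, dx = - \frac{15 \sqrt{\pi}}{8 a^{\frac{7}{2}}},$$
and the integrand here is $(-1)^{3}$ times the target integrand, so $I = (-1)^{3}\,\frac{d^{3}J}{da^{3}} = \frac{15 \sqrt{\pi}}{8 a^{\frac{7}{2}}}$.

Setting $a = \frac{2}{3}$:
$$I = \frac{405 \sqrt{6} \sqrt{\pi}}{128}.$$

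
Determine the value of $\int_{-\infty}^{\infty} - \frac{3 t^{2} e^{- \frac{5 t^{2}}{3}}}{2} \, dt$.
$- \frac{9 \sqrt{15} \sqrt{\pi}}{100}$

Start from the elementary integral
$$J(a) = \int_{-\infty}^{\infty} - \frac{3 e^{- a t^{2}}}{2} \, dt = - \frac{3 \sqrt{\pi}}{2 \sqrt{a}}.$$

Differentiating under the integral sign brings down a factor of $(-t^2)$:
$$\frac{dJ}{da} = \int_{-\infty}^{\infty} \frac{3 t^{2} e^{- a t^{2}}}{2} \, dt = \frac{3 \sqrt{\pi}}{4 a^{\frac{3}{2}}}.$$

The integral on the left is $-I$, so $I = - \frac{3 \sqrt{\pi}}{4 a^{\frac{3}{2}}}$.

Setting $a = \frac{5}{3}$:
$$I = - \frac{9 \sqrt{15} \sqrt{\pi}}{100}.$$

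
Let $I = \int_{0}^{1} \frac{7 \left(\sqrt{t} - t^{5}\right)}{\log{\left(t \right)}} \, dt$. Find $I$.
$- \log{\left(16384 \right)}$

Introduce a parameter $a$ in the exponent: let $I(a) = \int_{0}^{1} \frac{7 \left(- t^{5} + t^{a}\right)}{\log{\left(t \right)}} \, dt$.

Since $\dfrac{\partial}{\partial a}\,t^{a} = t^{a} \ln t$, the $\ln t$ in the denominator cancels and
$$\frac{dI}{da} = \int_{0}^{1} 7 t^{a} \, dt = 7 \left[\frac{t^{a+1}}{a+1}\right]_0^1 = \frac{7}{a + 1}.$$

Integrating with respect to $a$ gives $I(a) = \log{\left(\frac{\left(a + 1\right)^{7}}{279936} \right)} + C$.

At $a = 5$ the integrand is identically $0$, so $I(5) = 0$. The closed form gives $0$, hence $C = 0$.

Setting $a = \frac{1}{2}$:
$$I = - \log{\left(16384 \right)}.$$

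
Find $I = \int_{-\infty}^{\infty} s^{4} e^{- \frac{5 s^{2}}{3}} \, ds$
$\frac{27 \sqrt{15} \sqrt{\pi}}{500}$

Begin with the known integral
$$J(a) = \int_{-\infty}^{\infty} e^{- a s^{2}} \, ds = \frac{\sqrt{\pi}}{\sqrt{a}}.$$

Differentiating under the integral sign brings down a factor of $(-s^2)$:
$$\frac{dJ}{da} = \int_{-\infty}^{\infty} - s^{2} e^{- a s^{2}} \, ds = - \frac{\sqrt{\pi}}{2 a^{\frac{3}{2}}}.$$

Repeating twice in total — each differentiation brings down another $(-s^2)$ — gives
$$\frac{d^{2}J}{da^{2}} = \int_{-\infty}^{\infty} s^{4} e^{- a s^{2}} \, ds = \frac{3 \sqrt{\pi}}{4 a^{\frac{5}{2}}},$$
and the integrand here is exactly the target integrand, so $I = \frac{3 \sqrt{\pi}}{4 a^{\frac{5}{2}}}$.

Setting $a = \frac{5}{3}$:
$$I = \frac{27 \sqrt{15} \sqrt{\pi}}{500}.$$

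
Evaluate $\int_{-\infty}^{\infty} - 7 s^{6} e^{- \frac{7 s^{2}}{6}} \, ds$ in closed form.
$- \frac{405 \sqrt{42} \sqrt{\pi}}{343}$

Consider the simpler parametrised integral
$$J(a) = \int_{-\infty}^{\infty} - 7 e^{- a s^{2}} \, ds = - \frac{7 \sqrt{\pi}}{\sqrt{a}}.$$

Differentiating under the integral sign brings down a factor of $(-s^2)$:
$$\frac{dJ}{da} = \int_{-\infty}^{\infty} 7 s^{2} e^{- a s^{2}} \, ds = \frac{7 \sqrt{\pi}}{2 a^{\frac{3}{2}}}.$$

Repeating $3$ times in total — each differentiation brings down another $(-s^2)$ — gives
$$\frac{d^{3}J}{da^{3}} = \int_{-\infty}^{\infty} 7 s^{6} e^{- a s^{2}} \, ds = \frac{105 \sqrt{\pi}}{8 a^{\frac{7}{2}}},$$
and the integrand here is $(-1)^{3}$ times the target integrand, so $I = (-1)^{3}\,\frac{d^{3}J}{da^{3}} = - \frac{105 \sqrt{\pi}}{8 a^{\frac{7}{2}}}$.

Setting $a = \frac{7}{6}$:
$$I = - \frac{405 \sqrt{42} \sqrt{\pi}}{343}.$$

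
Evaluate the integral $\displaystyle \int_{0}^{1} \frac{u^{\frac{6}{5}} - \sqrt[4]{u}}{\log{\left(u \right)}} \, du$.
$- \log{\left(\frac{25}{44} \right)}$

Introduce a parameter $a$ in the exponent: let $I(a) = \int_{0}^{1} \frac{u^{\frac{6}{5}} - u^{a}}{\log{\left(u \right)}} \, du$.

Since $\dfrac{\partial}{\partial a}\,u^{a} = u^{a} \ln u$, the $\ln u$ in the denominator cancels and
$$\frac{dI}{da} = \int_{0}^{1} -1 u^{a} \, du = -1 \left[\frac{u^{a+1}}{a+1}\right]_0^1 = - \frac{1}{a + 1}.$$

Integrating with respect to $a$ gives $I(a) = - \log{\left(\frac{5 a}{11} + \frac{5}{11} \right)} + C$.

At $a = \frac{6}{5}$ the integrand is identically $0$, so $I(\frac{6}{5}) = 0$. The closed form gives $0$, hence $C = 0$.

Setting $a = \frac{1}{4}$:
$$I = - \log{\left(\frac{25}{44} \right)}.$$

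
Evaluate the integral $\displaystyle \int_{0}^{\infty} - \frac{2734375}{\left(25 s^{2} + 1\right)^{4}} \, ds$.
$- \frac{2734375 \pi}{32}$

Start from the standard arctangent integral
$$J(a) = \int_{0}^{\infty} - \frac{7}{a^{2} + s^{2}} \, ds = - \frac{7 \pi}{2 a}.$$

Differentiating under the integral sign with respect to $a$,
$$\frac{dJ}{da} = \int_{0}^{\infty} \frac{14 a}{\left(a^{2} + s^{2}\right)^{2}} \, ds = \frac{7 \pi}{2 a^{2}},$$
so $\int_{0}^{\infty} - \frac{7}{\left(a^{2} + s^{2}\right)^{2}} \, ds = - \frac{7 \pi}{4 a^{3}}$.

Repeating — each differentiation of $1/(s^2+a^2)^j$ produces $-2ja/(s^2+a^2)^{j+1}$ — and dividing through by $-2ja$ at each step yields, after $3$ differentiations in total,
$$\int_{0}^{\infty} - \frac{7}{\left(a^{2} + s^{2}\right)^{4}} \, ds = - \frac{35 \pi}{32 a^{7}}.$$

Setting $a = \frac{1}{5}$:
$$I = - \frac{2734375 \pi}{32}.$$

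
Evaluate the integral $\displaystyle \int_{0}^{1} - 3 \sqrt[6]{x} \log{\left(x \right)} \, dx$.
$\frac{108}{49}$

Begin with the known integral
$$J(a) = \int_{0}^{1} - 3 x^{a} \, dx = - \frac{3}{a + 1}.$$

Differentiating under the integral sign brings down a factor of $\ln x$:
$$\frac{dJ}{da} = \int_{0}^{1} - 3 x^{a} \log{\left(x \right)} \, dx = \frac{3}{\left(a + 1\right)^{2}}.$$

The integral on the left is $I$, so $I = \frac{3}{\left(a + 1\right)^{2}}$.

Setting $a = \frac{1}{6}$:
$$I = \frac{108}{49}.$$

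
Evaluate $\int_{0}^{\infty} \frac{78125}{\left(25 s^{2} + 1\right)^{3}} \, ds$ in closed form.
$\frac{46875 \pi}{16}$

Begin with the known result
$$J(a) = \int_{0}^{\infty} \frac{5}{a^{2} + s^{2}} \, ds = \frac{5 \pi}{2 a}.$$

Differentiating under the integral sign with respect to $a$,
$$\frac{dJ}{da} = \int_{0}^{\infty} - \frac{10 a}{\left(a^{2} + s^{2}\right)^{2}} \, ds = - \frac{5 \pi}{2 a^{2}},$$
so $\int_{0}^{\infty} \frac{5}{\left(a^{2} + s^{2}\right)^{2}} \, ds = \frac{5 \pi}{4 a^{3}}$.

Repeating — each differentiation of $1/(s^2+a^2)^j$ produces $-2ja/(s^2+a^2)^{j+1}$ — and dividing through by $-2ja$ at each step yields, after $2$ differentiations in total,
$$\int_{0}^{\infty} \frac{5}{\left(a^{2} + s^{2}\right)^{3}} \, ds = \frac{15 \pi}{16 a^{5}}.$$

Setting $a = \frac{1}{5}$:
$$I = \frac{46875 \pi}{16}.$$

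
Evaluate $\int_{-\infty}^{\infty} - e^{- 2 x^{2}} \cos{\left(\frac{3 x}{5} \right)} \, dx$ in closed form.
$- \frac{\sqrt{2} \sqrt{\pi}}{2 e^{\frac{9}{200}}}$

Treat the cosine frequency as a parameter and define $I(b) = \int_{-\infty}^{\infty} - e^{- 2 x^{2}} \cos{\left(b x \right)} \, dx$.

Differentiating under the integral sign,
$$I'(b) = \int_{-\infty}^{\infty} x e^{- 2 x^{2}} \sin{\left(b x \right)} \, dx.$$

Integrate $\int_{-\infty}^{\infty} x \sin(b x)\, e^{- 2 x^{2}}\, dx$ by parts with $u = \sin(b x)$ and $dv = x\, e^{- 2 x^{2}}\, dx$, giving $v = - \frac{e^{- 2 x^{2}}}{4}$. The boundary term vanishes and
$$\int_{-\infty}^{\infty} x \sin(b x)\, e^{- 2 x^{2}}\, dx = \frac{b}{4} \int_{-\infty}^{\infty} \cos(b x)\, e^{- 2 x^{2}}\, dx,$$
so $I'(b) = - \frac{b}{4}\, I(b)$.

This is a separable first-order ODE; solving with the initial condition $I(0) = \int_{-\infty}^{\infty} - e^{- 2 x^{2}}\,dx = - \frac{\sqrt{2} \sqrt{\pi}}{2}$ gives
$$I(b) = - \frac{\sqrt{2} \sqrt{\pi} e^{- \frac{b^{2}}{8}}}{2}.$$

Setting $b = \frac{3}{5}$:
$$I = - \frac{\sqrt{2} \sqrt{\pi}}{2 e^{\frac{9}{200}}}.$$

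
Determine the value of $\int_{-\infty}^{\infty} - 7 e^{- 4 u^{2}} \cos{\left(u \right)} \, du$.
$- \frac{7 \sqrt{\pi}}{2 e^{\frac{1}{16}}}$

Treat the cosine frequency as a parameter and define $I(b) = \int_{-\infty}^{\infty} - 7 e^{- 4 u^{2}} \cos{\left(b u \right)} \, du$.

Differentiating under the integral sign,
$$I'(b) = \int_{-\infty}^{\infty} 7 u e^{- 4 u^{2}} \sin{\left(b u \right)} \, du.$$

Integrate $\int_{-\infty}^{\infty} u \sin(b u)\, e^{- 4 u^{2}}\, du$ by parts with $w = \sin(b u)$ and $dv = u\, e^{- 4 u^{2}}\, du$, giving $v = - \frac{e^{- 4 u^{2}}}{8}$. The boundary term vanishes and
$$\int_{-\infty}^{\infty} u \sin(b u)\, e^{- 4 u^{2}}\, du = \frac{b}{8} \int_{-\infty}^{\infty} \cos(b u)\, e^{- 4 u^{2}}\, du,$$
so $I'(b) = - \frac{b}{8}\, I(b)$.

This is a separable first-order ODE; solving with the initial condition $I(0) = \int_{-\infty}^{\infty} - 7 e^{- 4 u^{2}}\,du = - \frac{7 \sqrt{\pi}}{2}$ gives
$$I(b) = - \frac{7 \sqrt{\pi} e^{- \frac{b^{2}}{16}}}{2}.$$

Setting $b = 1$:
$$I = - \frac{7 \sqrt{\pi}}{2 e^{\frac{1}{16}}}.$$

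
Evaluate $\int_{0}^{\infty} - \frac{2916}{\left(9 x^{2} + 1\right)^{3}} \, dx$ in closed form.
$- \frac{729 \pi}{4}$

Start from the standard arctangent integral
$$J(a) = \int_{0}^{\infty} - \frac{4}{a^{2} + x^{2}} \, dx = - \frac{2 \pi}{a}.$$

Differentiating under the integral sign with respect to $a$,
$$\frac{dJ}{da} = \int_{0}^{\infty} \frac{8 a}{\left(a^{2} + x^{2}\right)^{2}} \, dx = \frac{2 \pi}{a^{2}},$$
so $\int_{0}^{\infty} - \frac{4}{\left(a^{2} + x^{2}\right)^{2}} \, dx = - \frac{\pi}{a^{3}}$.

Repeating — each differentiation of $1/(x^2+a^2)^j$ produces $-2ja/(x^2+a^2)^{j+1}$ — and dividing through by $-2ja$ at each step yields, after $2$ differentiations in total,
$$\int_{0}^{\infty} - \frac{4}{\left(a^{2} + x^{2}\right)^{3}} \, dx = - \frac{3 \pi}{4 a^{5}}.$$

Setting $a = \frac{1}{3}$:
$$I = - \frac{729 \pi}{4}.$$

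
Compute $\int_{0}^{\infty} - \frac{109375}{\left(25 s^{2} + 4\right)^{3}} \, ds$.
$- \frac{65625 \pi}{512}$

Start from the standard arctangent integral
$$J(a) = \int_{0}^{\infty} - \frac{7}{a^{2} + s^{2}} \, ds = - \frac{7 \pi}{2 a}.$$

Differentiating under the integral sign with respect to $a$,
$$\frac{dJ}{da} = \int_{0}^{\infty} \frac{14 a}{\left(a^{2} + s^{2}\right)^{2}} \, ds = \frac{7 \pi}{2 a^{2}},$$
so $\int_{0}^{\infty} - \frac{7}{\left(a^{2} + s^{2}\right)^{2}} \, ds = - \frac{7 \pi}{4 a^{3}}$.

Repeating — each differentiation of $1/(s^2+a^2)^j$ produces $-2ja/(s^2+a^2)^{j+1}$ — and dividing through by $-2ja$ at each step yields, after $2$ differentiations in total,
$$\int_{0}^{\infty} - \frac{7}{\left(a^{2} + s^{2}\right)^{3}} \, ds = - \frac{21 \pi}{16 a^{5}}.$$

Setting $a = \frac{2}{5}$:
$$I = - \frac{65625 \pi}{512}.$$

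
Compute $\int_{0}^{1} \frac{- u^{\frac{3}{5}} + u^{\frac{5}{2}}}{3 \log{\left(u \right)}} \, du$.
$- \frac{4 \log{\left(2 \right)}}{3} + \frac{\log{\left(35 \right)}}{3}$

Introduce a parameter $a$ in the exponent: let $I(a) = \int_{0}^{1} \frac{u^{\frac{5}{2}} - u^{a}}{3 \log{\left(u \right)}} \, du$.

Since $\dfrac{\partial}{\partial a}\,u^{a} = u^{a} \ln u$, the $\ln u$ in the denominator cancels and
$$\frac{dI}{da} = \int_{0}^{1} - \frac{1}{3} u^{a} \, du = - \frac{1}{3} \left[\frac{u^{a+1}}{a+1}\right]_0^1 = - \frac{1}{3 a + 3}.$$

Integrating with respect to $a$ gives $I(a) = - \frac{\log{\left(a + 1 \right)}}{3} - \frac{\log{\left(2 \right)}}{3} + \frac{\log{\left(7 \right)}}{3} + C$.

At $a = \frac{5}{2}$ the integrand is identically $0$, so $I(\frac{5}{2}) = 0$. The closed form gives $0$, hence $C = 0$.

Setting $a = \frac{3}{5}$:
$$I = - \frac{4 \log{\left(2 \right)}}{3} + \frac{\log{\left(35 \right)}}{3}.$$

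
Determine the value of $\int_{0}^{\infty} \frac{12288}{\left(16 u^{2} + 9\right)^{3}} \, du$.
$\frac{64 \pi}{27}$

Start from the standard arctangent integral
$$J(a) = \int_{0}^{\infty} \frac{3}{a^{2} + u^{2}} \, du = \frac{3 \pi}{2 a}.$$

Differentiating under the integral sign with respect to $a$,
$$\frac{dJ}{da} = \int_{0}^{\infty} - \frac{6 a}{\left(a^{2} + u^{2}\right)^{2}} \, du = - \frac{3 \pi}{2 a^{2}},$$
so $\int_{0}^{\infty} \frac{3}{\left(a^{2} + u^{2}\right)^{2}} \, du = \frac{3 \pi}{4 a^{3}}$.

Repeating — each differentiation of $1/(u^2+a^2)^j$ produces $-2ja/(u^2+a^2)^{j+1}$ — and dividing through by $-2ja$ at each step yields, after $2$ differentiations in total,
$$\int_{0}^{\infty} \frac{3}{\left(a^{2} + u^{2}\right)^{3}} \, du = \frac{9 \pi}{16 a^{5}}.$$

Setting $a = \frac{3}{4}$:
$$I = \frac{64 \pi}{27}.$$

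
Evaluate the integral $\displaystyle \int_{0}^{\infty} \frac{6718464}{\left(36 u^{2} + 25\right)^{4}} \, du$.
$\frac{34992 \pi}{15625}$

Begin with the known result
$$J(a) = \int_{0}^{\infty} \frac{4}{a^{2} + u^{2}} \, du = \frac{2 \pi}{a}.$$

Differentiating under the integral sign with respect to $a$,
$$\frac{dJ}{da} = \int_{0}^{\infty} - \frac{8 a}{\left(a^{2} + u^{2}\right)^{2}} \, du = - \frac{2 \pi}{a^{2}},$$
so $\int_{0}^{\infty} \frac{4}{\left(a^{2} + u^{2}\right)^{2}} \, du = \frac{\pi}{a^{3}}$.

Repeating — each differentiation of $1/(u^2+a^2)^j$ produces $-2ja/(u^2+a^2)^{j+1}$ — and dividing through by $-2ja$ at each step yields, after $3$ differentiations in total,
$$\int_{0}^{\infty} \frac{4}{\left(a^{2} + u^{2}\right)^{4}} \, du = \frac{5 \pi}{8 a^{7}}.$$

Setting $a = \frac{5}{6}$:
$$I = \frac{34992 \pi}{15625}.$$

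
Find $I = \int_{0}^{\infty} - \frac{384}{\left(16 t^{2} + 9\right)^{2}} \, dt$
$- \frac{8 \pi}{9}$

Recall the elementary integral
$$J(a) = \int_{0}^{\infty} - \frac{3}{2 \left(a^{2} + t^{2}\right)} \, dt = - \frac{3 \pi}{4 a}.$$

Differentiating under the integral sign with respect to $a$,
$$\frac{dJ}{da} = \int_{0}^{\infty} \frac{3 a}{\left(a^{2} + t^{2}\right)^{2}} \, dt = \frac{3 \pi}{4 a^{2}},$$
so $\int_{0}^{\infty} - \frac{3}{2 \left(a^{2} + t^{2}\right)^{2}} \, dt = - \frac{3 \pi}{8 a^{3}}$.

Setting $a = \frac{3}{4}$:
$$I = - \frac{8 \pi}{9}.$$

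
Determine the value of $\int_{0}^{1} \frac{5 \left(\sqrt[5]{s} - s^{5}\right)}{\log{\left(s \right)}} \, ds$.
$- \log{\left(3125 \right)}$

Consider the one-parameter family: let $I(a) = \int_{0}^{1} \frac{5 \left(\sqrt[5]{s} - s^{a}\right)}{\log{\left(s \right)}} \, ds$.

Since $\dfrac{\partial}{\partial a}\,s^{a} = s^{a} \ln s$, the $\ln s$ in the denominator cancels and
$$\frac{dI}{da} = \int_{0}^{1} -5 s^{a} \, ds = -5 \left[\frac{s^{a+1}}{a+1}\right]_0^1 = - \frac{5}{a + 1}.$$

Integrating with respect to $a$ gives $I(a) = - \log{\left(\frac{3125 \left(a + 1\right)^{5}}{7776} \right)} + C$.

At $a = \frac{1}{5}$ the integrand is identically $0$, so $I(\frac{1}{5}) = 0$. The closed form gives $0$, hence $C = 0$.

Setting $a = 5$:
$$I = - \log{\left(3125 \right)}.$$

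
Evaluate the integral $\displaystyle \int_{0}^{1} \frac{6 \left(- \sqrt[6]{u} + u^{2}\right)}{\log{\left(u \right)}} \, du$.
$\log{\left(\frac{34012224}{117649} \right)}$

Introduce a parameter $a$ in the exponent: let $I(a) = \int_{0}^{1} \frac{6 \left(u^{2} - u^{a}\right)}{\log{\left(u \right)}} \, du$.

Since $\dfrac{\partial}{\partial a}\,u^{a} = u^{a} \ln u$, the $\ln u$ in the denominator cancels and
$$\frac{dI}{da} = \int_{0}^{1} -6 u^{a} \, du = -6 \left[\frac{u^{a+1}}{a+1}\right]_0^1 = - \frac{6}{a + 1}.$$

Integrating with respect to $a$ gives $I(a) = \log{\left(\frac{729}{\left(a + 1\right)^{6}} \right)} + C$.

At $a = 2$ the integrand is identically $0$, so $I(2) = 0$. The closed form gives $0$, hence $C = 0$.

Setting $a = \frac{1}{6}$:
$$I = \log{\left(\frac{34012224}{117649} \right)}.$$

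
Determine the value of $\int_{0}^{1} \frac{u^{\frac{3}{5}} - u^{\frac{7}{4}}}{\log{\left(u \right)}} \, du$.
$\log{\left(\frac{32}{55} \right)}$

Consider the one-parameter family: let $I(a) = \int_{0}^{1} \frac{- u^{\frac{7}{4}} + u^{a}}{\log{\left(u \right)}} \, du$.

Since $\dfrac{\partial}{\partial a}\,u^{a} = u^{a} \ln u$, the $\ln u$ in the denominator cancels and
$$\frac{dI}{da} = \int_{0}^{1} u^{a} \, du = \left[\frac{u^{a+1}}{a+1}\right]_0^1 = \frac{1}{a + 1}.$$

Integrating with respect to $a$ gives $I(a) = \log{\left(\frac{4 a}{11} + \frac{4}{11} \right)} + C$.

At $a = \frac{7}{4}$ the integrand is identically $0$, so $I(\frac{7}{4}) = 0$. The closed form gives $0$, hence $C = 0$.

Setting $a = \frac{3}{5}$:
$$I = \log{\left(\frac{32}{55} \right)}.$$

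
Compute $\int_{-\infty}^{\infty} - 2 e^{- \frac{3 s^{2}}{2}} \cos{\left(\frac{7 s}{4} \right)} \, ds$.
$- \frac{2 \sqrt{6} \sqrt{\pi}}{3 e^{\frac{49}{96}}}$

Define $I(b) = \int_{-\infty}^{\infty} - 2 e^{- \frac{3 s^{2}}{2}} \cos{\left(b s \right)} \, ds$.

Differentiating under the integral sign,
$$I'(b) = \int_{-\infty}^{\infty} 2 s e^{- \frac{3 s^{2}}{2}} \sin{\left(b s \right)} \, ds.$$

Integrate $\int_{-\infty}^{\infty} s \sin(b s)\, e^{- \frac{3 s^{2}}{2}}\, ds$ by parts with $u = \sin(b s)$ and $dv = s\, e^{- \frac{3 s^{2}}{2}}\, ds$, giving $v = - \frac{e^{- \frac{3 s^{2}}{2}}}{3}$. The boundary term vanishes and
$$\int_{-\infty}^{\infty} s \sin(b s)\, e^{- \frac{3 s^{2}}{2}}\, ds = \frac{b}{3} \int_{-\infty}^{\infty} \cos(b s)\, e^{- \frac{3 s^{2}}{2}}\, ds,$$
so $I'(b) = - \frac{b}{3}\, I(b)$.

This is a separable first-order ODE; solving with the initial condition $I(0) = \int_{-\infty}^{\infty} - 2 e^{- \frac{3 s^{2}}{2}}\,ds = - \frac{2 \sqrt{6} \sqrt{\pi}}{3}$ gives
$$I(b) = - \frac{2 \sqrt{6} \sqrt{\pi} e^{- \frac{b^{2}}{6}}}{3}.$$

Setting $b = \frac{7}{4}$:
$$I = - \frac{2 \sqrt{6} \sqrt{\pi}}{3 e^{\frac{49}{96}}}.$$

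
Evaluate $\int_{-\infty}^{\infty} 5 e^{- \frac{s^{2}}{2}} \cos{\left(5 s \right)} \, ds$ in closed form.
$\frac{5 \sqrt{2} \sqrt{\pi}}{e^{\frac{25}{2}}}$

Treat the cosine frequency as a parameter and define $I(b) = \int_{-\infty}^{\infty} 5 e^{- \frac{s^{2}}{2}} \cos{\left(b s \right)} \, ds$.

Differentiating under the integral sign,
$$I'(b) = \int_{-\infty}^{\infty} - 5 s e^{- \frac{s^{2}}{2}} \sin{\left(b s \right)} \, ds.$$

Integrate $\int_{-\infty}^{\infty} s \sin(b s)\, e^{- \frac{s^{2}}{2}}\, ds$ by parts with $u = \sin(b s)$ and $dv = s\, e^{- \frac{s^{2}}{2}}\, ds$, giving $v = - e^{- \frac{s^{2}}{2}}$. The boundary term vanishes and
$$\int_{-\infty}^{\infty} s \sin(b s)\, e^{- \frac{s^{2}}{2}}\, ds = b \int_{-\infty}^{\infty} \cos(b s)\, e^{- \frac{s^{2}}{2}}\, ds,$$
so $I'(b) = - b\, I(b)$.

This is a separable first-order ODE; solving with the initial condition $I(0) = \int_{-\infty}^{\infty} 5 e^{- \frac{s^{2}}{2}}\,ds = 5 \sqrt{2} \sqrt{\pi}$ gives
$$I(b) = 5 \sqrt{2} \sqrt{\pi} e^{- \frac{b^{2}}{2}}.$$

Setting $b = 5$:
$$I = \frac{5 \sqrt{2} \sqrt{\pi}}{e^{\frac{25}{2}}}.$$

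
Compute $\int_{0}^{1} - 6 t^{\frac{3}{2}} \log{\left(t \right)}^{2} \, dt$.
$- \frac{96}{125}$

Start from the elementary integral
$$J(a) = \int_{0}^{1} - 6 t^{a} \, dt = - \frac{6}{a + 1}.$$

Differentiating under the integral sign brings down a factor of $\ln t$:
$$\frac{dJ}{da} = \int_{0}^{1} - 6 t^{a} \log{\left(t \right)} \, dt = \frac{6}{\left(a + 1\right)^{2}}.$$

Repeating twice in total — each differentiation brings down another $\ln t$ — gives
$$\frac{d^{2}J}{da^{2}} = \int_{0}^{1} - 6 t^{a} \log{\left(t \right)}^{2} \, dt = - \frac{12}{\left(a + 1\right)^{3}},$$
and the integrand here is exactly the target integrand, so $I = - \frac{12}{\left(a + 1\right)^{3}}$.

Setting $a = \frac{3}{2}$:
$$I = - \frac{96}{125}.$$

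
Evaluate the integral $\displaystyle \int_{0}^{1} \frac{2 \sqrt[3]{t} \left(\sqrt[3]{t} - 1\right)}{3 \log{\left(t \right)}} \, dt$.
$\log{\left(\frac{10^{\frac{2}{3}}}{4} \right)}$

Consider the one-parameter family: let $I(a) = \int_{0}^{1} \frac{2 \left(t^{\frac{2}{3}} - t^{a}\right)}{3 \log{\left(t \right)}} \, dt$.

Since $\dfrac{\partial}{\partial a}\,t^{a} = t^{a} \ln t$, the $\ln t$ in the denominator cancels and
$$\frac{dI}{da} = \int_{0}^{1} - \frac{2}{3} t^{a} \, dt = - \frac{2}{3} \left[\frac{t^{a+1}}{a+1}\right]_0^1 = - \frac{2}{3 a + 3}.$$

Integrating with respect to $a$ gives $I(a) = - \frac{2 \log{\left(a + 1 \right)}}{3} - \frac{2 \log{\left(3 \right)}}{3} + \frac{2 \log{\left(5 \right)}}{3} + C$.

At $a = \frac{2}{3}$ the integrand is identically $0$, so $I(\frac{2}{3}) = 0$. The closed form gives $0$, hence $C = 0$.

Setting $a = \frac{1}{3}$:
$$I = \log{\left(\frac{10^{\frac{2}{3}}}{4} \right)}.$$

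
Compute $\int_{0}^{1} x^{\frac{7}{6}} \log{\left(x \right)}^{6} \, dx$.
$\frac{201553920}{62748517}$

Consider the simpler parametrised integral
$$J(a) = \int_{0}^{1} x^{a} \, dx = \frac{1}{a + 1}.$$

Differentiating under the integral sign brings down a factor of $\ln x$:
$$\frac{dJ}{da} = \int_{0}^{1} x^{a} \log{\left(x \right)} \, dx = - \frac{1}{\left(a + 1\right)^{2}}.$$

Repeating $6$ times in total — each differentiation brings down another $\ln x$ — gives
$$\frac{d^{6}J}{da^{6}} = \int_{0}^{1} x^{a} \log{\left(x \right)}^{6} \, dx = \frac{720}{\left(a + 1\right)^{7}},$$
and the integrand here is exactly the target integrand, so $I = \frac{720}{\left(a + 1\right)^{7}}$.

Setting $a = \frac{7}{6}$:
$$I = \frac{201553920}{62748517}.$$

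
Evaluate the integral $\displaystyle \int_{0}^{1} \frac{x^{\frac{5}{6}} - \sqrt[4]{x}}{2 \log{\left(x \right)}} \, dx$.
$\log{\left(\frac{\sqrt{330}}{15} \right)}$

Consider the one-parameter family: let $I(a) = \int_{0}^{1} \frac{- \sqrt[4]{x} + x^{a}}{2 \log{\left(x \right)}} \, dx$.

Since $\dfrac{\partial}{\partial a}\,x^{a} = x^{a} \ln x$, the $\ln x$ in the denominator cancels and
$$\frac{dI}{da} = \int_{0}^{1} \frac{1}{2} x^{a} \, dx = \frac{1}{2} \left[\frac{x^{a+1}}{a+1}\right]_0^1 = \frac{1}{2 \left(a + 1\right)}.$$

Integrating with respect to $a$ gives $I(a) = \frac{\log{\left(a + 1 \right)}}{2} - \frac{\log{\left(5 \right)}}{2} + \log{\left(2 \right)} + C$.

At $a = \frac{1}{4}$ the integrand is identically $0$, so $I(\frac{1}{4}) = 0$. The closed form gives $0$, hence $C = 0$.

Setting $a = \frac{5}{6}$:
$$I = \log{\left(\frac{\sqrt{330}}{15} \right)}.$$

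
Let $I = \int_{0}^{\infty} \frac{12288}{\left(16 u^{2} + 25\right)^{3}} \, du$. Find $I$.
$\frac{576 \pi}{3125}$

Start from the standard arctangent integral
$$J(a) = \int_{0}^{\infty} \frac{3}{a^{2} + u^{2}} \, du = \frac{3 \pi}{2 a}.$$

Differentiating under the integral sign with respect to $a$,
$$\frac{dJ}{da} = \int_{0}^{\infty} - \frac{6 a}{\left(a^{2} + u^{2}\right)^{2}} \, du = - \frac{3 \pi}{2 a^{2}},$$
so $\int_{0}^{\infty} \frac{3}{\left(a^{2} + u^{2}\right)^{2}} \, du = \frac{3 \pi}{4 a^{3}}$.

Repeating — each differentiation of $1/(u^2+a^2)^j$ produces $-2ja/(u^2+a^2)^{j+1}$ — and dividing through by $-2ja$ at each step yields, after $2$ differentiations in total,
$$\int_{0}^{\infty} \frac{3}{\left(a^{2} + u^{2}\right)^{3}} \, du = \frac{9 \pi}{16 a^{5}}.$$

Setting $a = \frac{5}{4}$:
$$I = \frac{576 \pi}{3125}.$$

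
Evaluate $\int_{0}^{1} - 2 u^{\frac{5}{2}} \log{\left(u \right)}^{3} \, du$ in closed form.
$\frac{192}{2401}$

Consider the simpler parametrised integral
$$J(a) = \int_{0}^{1} - 2 u^{a} \, du = - \frac{2}{a + 1}.$$

Differentiating under the integral sign brings down a factor of $\ln u$:
$$\frac{dJ}{da} = \int_{0}^{1} - 2 u^{a} \log{\left(u \right)} \, du = \frac{2}{\left(a + 1\right)^{2}}.$$

Repeating $3$ times in total — each differentiation brings down another $\ln u$ — gives
$$\frac{d^{3}J}{da^{3}} = \int_{0}^{1} - 2 u^{a} \log{\left(u \right)}^{3} \, du = \frac{12}{\left(a + 1\right)^{4}},$$
and the integrand here is exactly the target integrand, so $I = \frac{12}{\left(a + 1\right)^{4}}$.

Setting $a = \frac{5}{2}$:
$$I = \frac{192}{2401}.$$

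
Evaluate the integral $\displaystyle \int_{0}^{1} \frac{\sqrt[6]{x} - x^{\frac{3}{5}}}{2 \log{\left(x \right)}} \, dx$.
$\log{\left(\frac{\sqrt{105}}{12} \right)}$

Introduce a parameter $a$ in the exponent: let $I(a) = \int_{0}^{1} \frac{\sqrt[6]{x} - x^{a}}{2 \log{\left(x \right)}} \, dx$.

Since $\dfrac{\partial}{\partial a}\,x^{a} = x^{a} \ln x$, the $\ln x$ in the denominator cancels and
$$\frac{dI}{da} = \int_{0}^{1} - \frac{1}{2} x^{a} \, dx = - \frac{1}{2} \left[\frac{x^{a+1}}{a+1}\right]_0^1 = - \frac{1}{2 a + 2}.$$

Integrating with respect to $a$ gives $I(a) = - \frac{\log{\left(a + 1 \right)}}{2} - \frac{\log{\left(6 \right)}}{2} + \frac{\log{\left(7 \right)}}{2} + C$.

At $a = \frac{1}{6}$ the integrand is identically $0$, so $I(\frac{1}{6}) = 0$. The closed form gives $0$, hence $C = 0$.

Setting $a = \frac{3}{5}$:
$$I = \log{\left(\frac{\sqrt{105}}{12} \right)}.$$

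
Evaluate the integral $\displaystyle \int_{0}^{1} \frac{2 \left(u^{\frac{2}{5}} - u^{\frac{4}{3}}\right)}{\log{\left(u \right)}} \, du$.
$- \log{\left(\frac{25}{9} \right)}$

Introduce a parameter $a$ in the exponent: let $I(a) = \int_{0}^{1} \frac{2 \left(u^{\frac{2}{5}} - u^{a}\right)}{\log{\left(u \right)}} \, du$.

Since $\dfrac{\partial}{\partial a}\,u^{a} = u^{a} \ln u$, the $\ln u$ in the denominator cancels and
$$\frac{dI}{da} = \int_{0}^{1} -2 u^{a} \, du = -2 \left[\frac{u^{a+1}}{a+1}\right]_0^1 = - \frac{2}{a + 1}.$$

Integrating with respect to $a$ gives $I(a) = - \log{\left(\frac{25 \left(a + 1\right)^{2}}{49} \right)} + C$.

At $a = \frac{2}{5}$ the integrand is identically $0$, so $I(\frac{2}{5}) = 0$. The closed form gives $0$, hence $C = 0$.

Setting $a = \frac{4}{3}$:
$$I = - \log{\left(\frac{25}{9} \right)}.$$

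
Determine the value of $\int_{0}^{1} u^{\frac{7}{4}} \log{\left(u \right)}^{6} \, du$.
$\frac{11796480}{19487171}$

Begin with the known integral
$$J(a) = \int_{0}^{1} u^{a} \, du = \frac{1}{a + 1}.$$

Differentiating under the integral sign brings down a factor of $\ln u$:
$$\frac{dJ}{da} = \int_{0}^{1} u^{a} \log{\left(u \right)} \, du = - \frac{1}{\left(a + 1\right)^{2}}.$$

Repeating $6$ times in total — each differentiation brings down another $\ln u$ — gives
$$\frac{d^{6}J}{da^{6}} = \int_{0}^{1} u^{a} \log{\left(u \right)}^{6} \, du = \frac{720}{\left(a + 1\right)^{7}},$$
and the integrand here is exactly the target integrand, so $I = \frac{720}{\left(a + 1\right)^{7}}$.

Setting $a = \frac{7}{4}$:
$$I = \frac{11796480}{19487171}.$$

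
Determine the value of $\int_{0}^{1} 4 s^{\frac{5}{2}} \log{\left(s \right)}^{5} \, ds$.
$- \frac{30720}{117649}$

Start from the elementary integral
$$J(a) = \int_{0}^{1} 4 s^{a} \, ds = \frac{4}{a + 1}.$$

Differentiating under the integral sign brings down a factor of $\ln s$:
$$\frac{dJ}{da} = \int_{0}^{1} 4 s^{a} \log{\left(s \right)} \, ds = - \frac{4}{\left(a + 1\right)^{2}}.$$

Repeating $5$ times in total — each differentiation brings down another $\ln s$ — gives
$$\frac{d^{5}J}{da^{5}} = \int_{0}^{1} 4 s^{a} \log{\left(s \right)}^{5} \, ds = - \frac{480}{\left(a + 1\right)^{6}},$$
and the integrand here is exactly the target integrand, so $I = - \frac{480}{\left(a + 1\right)^{6}}$.

Setting $a = \frac{5}{2}$:
$$I = - \frac{30720}{117649}.$$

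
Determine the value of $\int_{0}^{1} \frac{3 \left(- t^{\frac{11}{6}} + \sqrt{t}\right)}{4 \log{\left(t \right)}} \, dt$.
$- \frac{3 \log{\left(17 \right)}}{4} + \frac{3 \log{\left(3 \right)}}{2}$

Replace the exponent $\frac{1}{2}$ by a parameter $a$: let $I(a) = \int_{0}^{1} \frac{3 \left(- t^{\frac{11}{6}} + t^{a}\right)}{4 \log{\left(t \right)}} \, dt$.

Since $\dfrac{\partial}{\partial a}\,t^{a} = t^{a} \ln t$, the $\ln t$ in the denominator cancels and
$$\frac{dI}{da} = \int_{0}^{1} \frac{3}{4} t^{a} \, dt = \frac{3}{4} \left[\frac{t^{a+1}}{a+1}\right]_0^1 = \frac{3}{4 \left(a + 1\right)}.$$

Integrating with respect to $a$ gives $I(a) = \log{\left(\frac{\sqrt[4]{17} \cdot 6^{\frac{3}{4}} \left(a + 1\right)^{\frac{3}{4}}}{17} \right)} + C$.

At $a = \frac{11}{6}$ the integrand is identically $0$, so $I(\frac{11}{6}) = 0$. The closed form gives $0$, hence $C = 0$.

Setting $a = \frac{1}{2}$:
$$I = - \frac{3 \log{\left(17 \right)}}{4} + \frac{3 \log{\left(3 \right)}}{2}.$$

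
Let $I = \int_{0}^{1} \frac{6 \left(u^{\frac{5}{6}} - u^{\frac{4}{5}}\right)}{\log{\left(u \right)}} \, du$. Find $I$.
$- \log{\left(\frac{24794911296}{27680640625} \right)}$

Consider the one-parameter family: let $I(a) = \int_{0}^{1} \frac{6 \left(u^{\frac{5}{6}} - u^{a}\right)}{\log{\left(u \right)}} \, du$.

Since $\dfrac{\partial}{\partial a}\,u^{a} = u^{a} \ln u$, the $\ln u$ in the denominator cancels and
$$\frac{dI}{da} = \int_{0}^{1} -6 u^{a} \, du = -6 \left[\frac{u^{a+1}}{a+1}\right]_0^1 = - \frac{6}{a + 1}.$$

Integrating with respect to $a$ gives $I(a) = - \log{\left(\frac{46656 \left(a + 1\right)^{6}}{1771561} \right)} + C$.

At $a = \frac{5}{6}$ the integrand is identically $0$, so $I(\frac{5}{6}) = 0$. The closed form gives $0$, hence $C = 0$.

Setting $a = \frac{4}{5}$:
$$I = - \log{\left(\frac{24794911296}{27680640625} \right)}.$$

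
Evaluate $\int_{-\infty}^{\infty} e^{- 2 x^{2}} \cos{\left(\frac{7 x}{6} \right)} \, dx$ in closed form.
$\frac{\sqrt{2} \sqrt{\pi}}{2 e^{\frac{49}{288}}}$

Define $I(b) = \int_{-\infty}^{\infty} e^{- 2 x^{2}} \cos{\left(b x \right)} \, dx$.

Differentiating under the integral sign,
$$I'(b) = \int_{-\infty}^{\infty} - x e^{- 2 x^{2}} \sin{\left(b x \right)} \, dx.$$

Integrate $\int_{-\infty}^{\infty} x \sin(b x)\, e^{- 2 x^{2}}\, dx$ by parts with $u = \sin(b x)$ and $dv = x\, e^{- 2 x^{2}}\, dx$, giving $v = - \frac{e^{- 2 x^{2}}}{4}$. The boundary term vanishes and
$$\int_{-\infty}^{\infty} x \sin(b x)\, e^{- 2 x^{2}}\, dx = \frac{b}{4} \int_{-\infty}^{\infty} \cos(b x)\, e^{- 2 x^{2}}\, dx,$$
so $I'(b) = - \frac{b}{4}\, I(b)$.

This is a separable first-order ODE; solving with the initial condition $I(0) = \int_{-\infty}^{\infty} e^{- 2 x^{2}}\,dx = \frac{\sqrt{2} \sqrt{\pi}}{2}$ gives
$$I(b) = \frac{\sqrt{2} \sqrt{\pi} e^{- \frac{b^{2}}{8}}}{2}.$$

Setting $b = \frac{7}{6}$:
$$I = \frac{\sqrt{2} \sqrt{\pi}}{2 e^{\frac{49}{288}}}.$$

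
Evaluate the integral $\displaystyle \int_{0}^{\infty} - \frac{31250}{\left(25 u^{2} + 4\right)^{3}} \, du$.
$- \frac{9375 \pi}{256}$

Begin with the known result
$$J(a) = \int_{0}^{\infty} - \frac{2}{a^{2} + u^{2}} \, du = - \frac{\pi}{a}.$$

Differentiating under the integral sign with respect to $a$,
$$\frac{dJ}{da} = \int_{0}^{\infty} \frac{4 a}{\left(a^{2} + u^{2}\right)^{2}} \, du = \frac{\pi}{a^{2}},$$
so $\int_{0}^{\infty} - \frac{2}{\left(a^{2} + u^{2}\right)^{2}} \, du = - \frac{\pi}{2 a^{3}}$.

Repeating — each differentiation of $1/(u^2+a^2)^j$ produces $-2ja/(u^2+a^2)^{j+1}$ — and dividing through by $-2ja$ at each step yields, after $2$ differentiations in total,
$$\int_{0}^{\infty} - \frac{2}{\left(a^{2} + u^{2}\right)^{3}} \, du = - \frac{3 \pi}{8 a^{5}}.$$

Setting $a = \frac{2}{5}$:
$$I = - \frac{9375 \pi}{256}.$$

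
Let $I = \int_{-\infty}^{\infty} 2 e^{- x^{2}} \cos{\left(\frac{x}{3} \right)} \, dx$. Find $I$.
$\frac{2 \sqrt{\pi}}{e^{\frac{1}{36}}}$

Treat the cosine frequency as a parameter and define $I(b) = \int_{-\infty}^{\infty} 2 e^{- x^{2}} \cos{\left(b x \right)} \, dx$.

Differentiating under the integral sign,
$$I'(b) = \int_{-\infty}^{\infty} - 2 x e^{- x^{2}} \sin{\left(b x \right)} \, dx.$$

Integrate $\int_{-\infty}^{\infty} x \sin(b x)\, e^{- x^{2}}\, dx$ by parts with $u = \sin(b x)$ and $dv = x\, e^{- x^{2}}\, dx$, giving $v = - \frac{e^{- x^{2}}}{2}$. The boundary term vanishes and
$$\int_{-\infty}^{\infty} x \sin(b x)\, e^{- x^{2}}\, dx = \frac{b}{2} \int_{-\infty}^{\infty} \cos(b x)\, e^{- x^{2}}\, dx,$$
so $I'(b) = - \frac{b}{2}\, I(b)$.

This is a separable first-order ODE; solving with the initial condition $I(0) = \int_{-\infty}^{\infty} 2 e^{- x^{2}}\,dx = 2 \sqrt{\pi}$ gives
$$I(b) = 2 \sqrt{\pi} e^{- \frac{b^{2}}{4}}.$$

Setting $b = \frac{1}{3}$:
$$I = \frac{2 \sqrt{\pi}}{e^{\frac{1}{36}}}.$$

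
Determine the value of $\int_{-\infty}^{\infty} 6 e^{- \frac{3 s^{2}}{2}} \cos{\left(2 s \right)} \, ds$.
$\frac{2 \sqrt{6} \sqrt{\pi}}{e^{\frac{2}{3}}}$

Define $I(b) = \int_{-\infty}^{\infty} 6 e^{- \frac{3 s^{2}}{2}} \cos{\left(b s \right)} \, ds$.

Differentiating under the integral sign,
$$I'(b) = \int_{-\infty}^{\infty} - 6 s e^{- \frac{3 s^{2}}{2}} \sin{\left(b s \right)} \, ds.$$

Integrate $\int_{-\infty}^{\infty} s \sin(b s)\, e^{- \frac{3 s^{2}}{2}}\, ds$ by parts with $u = \sin(b s)$ and $dv = s\, e^{- \frac{3 s^{2}}{2}}\, ds$, giving $v = - \frac{e^{- \frac{3 s^{2}}{2}}}{3}$. The boundary term vanishes and
$$\int_{-\infty}^{\infty} s \sin(b s)\, e^{- \frac{3 s^{2}}{2}}\, ds = \frac{b}{3} \int_{-\infty}^{\infty} \cos(b s)\, e^{- \frac{3 s^{2}}{2}}\, ds,$$
so $I'(b) = - \frac{b}{3}\, I(b)$.

This is a separable first-order ODE; solving with the initial condition $I(0) = \int_{-\infty}^{\infty} 6 e^{- \frac{3 s^{2}}{2}}\,ds = 2 \sqrt{6} \sqrt{\pi}$ gives
$$I(b) = 2 \sqrt{6} \sqrt{\pi} e^{- \frac{b^{2}}{6}}.$$

Setting $b = 2$:
$$I = \frac{2 \sqrt{6} \sqrt{\pi}}{e^{\frac{2}{3}}}.$$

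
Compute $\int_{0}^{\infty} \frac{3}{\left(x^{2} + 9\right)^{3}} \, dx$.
$\frac{\pi}{432}$

Recall the elementary integral
$$J(a) = \int_{0}^{\infty} \frac{3}{a^{2} + x^{2}} \, dx = \frac{3 \pi}{2 a}.$$

Differentiating under the integral sign with respect to $a$,
$$\frac{dJ}{da} = \int_{0}^{\infty} - \frac{6 a}{\left(a^{2} + x^{2}\right)^{2}} \, dx = - \frac{3 \pi}{2 a^{2}},$$
so $\int_{0}^{\infty} \frac{3}{\left(a^{2} + x^{2}\right)^{2}} \, dx = \frac{3 \pi}{4 a^{3}}$.

Repeating — each differentiation of $1/(x^2+a^2)^j$ produces $-2ja/(x^2+a^2)^{j+1}$ — and dividing through by $-2ja$ at each step yields, after $2$ differentiations in total,
$$\int_{0}^{\infty} \frac{3}{\left(a^{2} + x^{2}\right)^{3}} \, dx = \frac{9 \pi}{16 a^{5}}.$$

Setting $a = 3$:
$$I = \frac{\pi}{432}.$$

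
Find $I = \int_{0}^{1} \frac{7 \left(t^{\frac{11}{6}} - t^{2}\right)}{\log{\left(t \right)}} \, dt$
$- \log{\left(\frac{612220032}{410338673} \right)}$

Consider the one-parameter family: let $I(a) = \int_{0}^{1} \frac{7 \left(t^{\frac{11}{6}} - t^{a}\right)}{\log{\left(t \right)}} \, dt$.

Since $\dfrac{\partial}{\partial a}\,t^{a} = t^{a} \ln t$, the $\ln t$ in the denominator cancels and
$$\frac{dI}{da} = \int_{0}^{1} -7 t^{a} \, dt = -7 \left[\frac{t^{a+1}}{a+1}\right]_0^1 = - \frac{7}{a + 1}.$$

Integrating with respect to $a$ gives $I(a) = - \log{\left(\frac{279936 \left(a + 1\right)^{7}}{410338673} \right)} + C$.

At $a = \frac{11}{6}$ the integrand is identically $0$, so $I(\frac{11}{6}) = 0$. The closed form gives $0$, hence $C = 0$.

Setting $a = 2$:
$$I = - \log{\left(\frac{612220032}{410338673} \right)}.$$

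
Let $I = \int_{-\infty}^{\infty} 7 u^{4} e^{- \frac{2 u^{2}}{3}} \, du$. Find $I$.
$\frac{189 \sqrt{6} \sqrt{\pi}}{32}$

Consider the simpler parametrised integral
$$J(a) = \int_{-\infty}^{\infty} 7 e^{- a u^{2}} \, du = \frac{7 \sqrt{\pi}}{\sqrt{a}}.$$

Differentiating under the integral sign brings down a factor of $(-u^2)$:
$$\frac{dJ}{da} = \int_{-\infty}^{\infty} - 7 u^{2} e^{- a u^{2}} \, du = - \frac{7 \sqrt{\pi}}{2 a^{\frac{3}{2}}}.$$

Repeating twice in total — each differentiation brings down another $(-u^2)$ — gives
$$\frac{d^{2}J}{da^{2}} = \int_{-\infty}^{\infty} 7 u^{4} e^{- a u^{2}} \, du = \frac{21 \sqrt{\pi}}{4 a^{\frac{5}{2}}},$$
and the integrand here is exactly the target integrand, so $I = \frac{21 \sqrt{\pi}}{4 a^{\frac{5}{2}}}$.

Setting $a = \frac{2}{3}$:
$$I = \frac{189 \sqrt{6} \sqrt{\pi}}{32}.$$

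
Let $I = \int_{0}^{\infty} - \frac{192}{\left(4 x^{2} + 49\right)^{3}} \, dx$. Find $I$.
$- \frac{18 \pi}{16807}$

Recall the elementary integral
$$J(a) = \int_{0}^{\infty} - \frac{3}{a^{2} + x^{2}} \, dx = - \frac{3 \pi}{2 a}.$$

Differentiating under the integral sign with respect to $a$,
$$\frac{dJ}{da} = \int_{0}^{\infty} \frac{6 a}{\left(a^{2} + x^{2}\right)^{2}} \, dx = \frac{3 \pi}{2 a^{2}},$$
so $\int_{0}^{\infty} - \frac{3}{\left(a^{2} + x^{2}\right)^{2}} \, dx = - \frac{3 \pi}{4 a^{3}}$.

Repeating — each differentiation of $1/(x^2+a^2)^j$ produces $-2ja/(x^2+a^2)^{j+1}$ — and dividing through by $-2ja$ at each step yields, after $2$ differentiations in total,
$$\int_{0}^{\infty} - \frac{3}{\left(a^{2} + x^{2}\right)^{3}} \, dx = - \frac{9 \pi}{16 a^{5}}.$$

Setting $a = \frac{7}{2}$:
$$I = - \frac{18 \pi}{16807}.$$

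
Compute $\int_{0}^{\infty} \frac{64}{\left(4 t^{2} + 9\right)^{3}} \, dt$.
$\frac{2 \pi}{81}$

Start from the standard arctangent integral
$$J(a) = \int_{0}^{\infty} \frac{1}{a^{2} + t^{2}} \, dt = \frac{\pi}{2 a}.$$

Differentiating under the integral sign with respect to $a$,
$$\frac{dJ}{da} = \int_{0}^{\infty} - \frac{2 a}{\left(a^{2} + t^{2}\right)^{2}} \, dt = - \frac{\pi}{2 a^{2}},$$
so $\int_{0}^{\infty} \frac{1}{\left(a^{2} + t^{2}\right)^{2}} \, dt = \frac{\pi}{4 a^{3}}$.

Repeating — each differentiation of $1/(t^2+a^2)^j$ produces $-2ja/(t^2+a^2)^{j+1}$ — and dividing through by $-2ja$ at each step yields, after $2$ differentiations in total,
$$\int_{0}^{\infty} \frac{1}{\left(a^{2} + t^{2}\right)^{3}} \, dt = \frac{3 \pi}{16 a^{5}}.$$

Setting $a = \frac{3}{2}$:
$$I = \frac{2 \pi}{81}.$$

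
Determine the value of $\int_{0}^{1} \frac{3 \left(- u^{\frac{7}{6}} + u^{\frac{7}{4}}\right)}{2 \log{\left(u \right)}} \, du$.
$- \log{\left(\frac{26 \sqrt{858}}{1089} \right)}$

Introduce a parameter $a$ in the exponent: let $I(a) = \int_{0}^{1} \frac{3 \left(u^{\frac{7}{4}} - u^{a}\right)}{2 \log{\left(u \right)}} \, du$.

Since $\dfrac{\partial}{\partial a}\,u^{a} = u^{a} \ln u$, the $\ln u$ in the denominator cancels and
$$\frac{dI}{da} = \int_{0}^{1} - \frac{3}{2} u^{a} \, du = - \frac{3}{2} \left[\frac{u^{a+1}}{a+1}\right]_0^1 = - \frac{3}{2 a + 2}.$$

Integrating with respect to $a$ gives $I(a) = - \log{\left(\frac{8 \sqrt{11} \left(a + 1\right)^{\frac{3}{2}}}{121} \right)} + C$.

At $a = \frac{7}{4}$ the integrand is identically $0$, so $I(\frac{7}{4}) = 0$. The closed form gives $0$, hence $C = 0$.

Setting $a = \frac{7}{6}$:
$$I = - \log{\left(\frac{26 \sqrt{858}}{1089} \right)}.$$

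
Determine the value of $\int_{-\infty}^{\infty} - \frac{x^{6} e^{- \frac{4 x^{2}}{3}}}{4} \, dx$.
$- \frac{405 \sqrt{3} \sqrt{\pi}}{4096}$

Start from the elementary integral
$$J(a) = \int_{-\infty}^{\infty} - \frac{e^{- a x^{2}}}{4} \, dx = - \frac{\sqrt{\pi}}{4 \sqrt{a}}.$$

Differentiating under the integral sign brings down a factor of $(-x^2)$:
$$\frac{dJ}{da} = \int_{-\infty}^{\infty} \frac{x^{2} e^{- a x^{2}}}{4} \, dx = \frac{\sqrt{\pi}}{8 a^{\frac{3}{2}}}.$$

Repeating $3$ times in total — each differentiation brings down another $(-x^2)$ — gives
$$\frac{d^{3}J}{da^{3}} = \int_{-\infty}^{\infty} \frac{x^{6} e^{- a x^{2}}}{4} \, dx = \frac{15 \sqrt{\pi}}{32 a^{\frac{7}{2}}},$$
and the integrand here is $(-1)^{3}$ times the target integrand, so $I = (-1)^{3}\,\frac{d^{3}J}{da^{3}} = - \frac{15 \sqrt{\pi}}{32 a^{\frac{7}{2}}}$.

Setting $a = \frac{4}{3}$:
$$I = - \frac{405 \sqrt{3} \sqrt{\pi}}{4096}.$$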